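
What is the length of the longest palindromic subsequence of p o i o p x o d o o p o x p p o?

10

Using dp[i][j] = 2 + dp[i+1][j−1] if the ends match, else max(dp[i+1][j], dp[i][j−1]):
dp[1][16] = 10. A witness is opxooooxpo at positions 2,5,6,7,9,10,12,13,15,16.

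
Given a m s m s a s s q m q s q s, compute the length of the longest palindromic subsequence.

One longest palindromic subsequence is ssqmqss (positions 3,8,9,10,11,12,14); it reads the same forward and backward, and the interval DP gives dp[1][14] = 7.

7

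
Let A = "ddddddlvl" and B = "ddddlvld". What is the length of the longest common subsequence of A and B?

A longest common subsequence is ddddlvl (length 7); the LCS DP confirms no longer common subsequence exists.

7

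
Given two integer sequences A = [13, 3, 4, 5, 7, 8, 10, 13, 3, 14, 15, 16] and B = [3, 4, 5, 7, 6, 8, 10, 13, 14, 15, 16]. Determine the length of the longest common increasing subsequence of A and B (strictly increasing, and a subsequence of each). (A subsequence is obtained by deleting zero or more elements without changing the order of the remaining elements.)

10

For each value that appears in both, track the longest common increasing run ending there.
The best achievable length is 10; one witness is 3, 4, 5, 7, 8, 10, 13, 14, 15, 16 (A-positions 2,3,4,5,6,7,8,10,11,12, B-positions 1,2,3,4,6,7,8,9,10,11).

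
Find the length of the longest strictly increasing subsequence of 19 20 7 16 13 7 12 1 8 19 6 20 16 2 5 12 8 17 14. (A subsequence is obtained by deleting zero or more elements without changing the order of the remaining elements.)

One longest increasing subsequence is 1, 2, 5, 12, 17 (positions 8,14,15,16,18), of length 5; no longer one exists.

5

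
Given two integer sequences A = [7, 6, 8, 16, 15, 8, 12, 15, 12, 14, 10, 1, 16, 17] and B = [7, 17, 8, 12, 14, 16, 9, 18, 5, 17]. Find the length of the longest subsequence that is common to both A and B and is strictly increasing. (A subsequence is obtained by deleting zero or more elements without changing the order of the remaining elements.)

6

A longest common strictly increasing subsequence is 7, 8, 12, 14, 16, 17 (length 6); it appears in order in both A and B, and no longer such subsequence exists.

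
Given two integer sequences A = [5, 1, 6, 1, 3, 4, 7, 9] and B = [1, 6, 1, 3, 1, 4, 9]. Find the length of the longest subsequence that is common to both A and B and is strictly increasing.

4

A longest common strictly increasing subsequence is 1, 3, 4, 9 (length 4); it appears in order in both A and B, and no longer such subsequence exists.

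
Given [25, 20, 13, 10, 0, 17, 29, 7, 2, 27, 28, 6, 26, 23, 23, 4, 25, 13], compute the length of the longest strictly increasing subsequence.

5

Let dp[i] be the longest increasing subsequence ending at position i. Then dp = [1, 1, 1, 1, 1, 2, 3, 2, 2, 3, 4, 3, 4, 4, 4, 3, 5, 4].
The maximum is 5; one witness is 0, 2, 6, 23, 25 at positions 5,9,12,14,17.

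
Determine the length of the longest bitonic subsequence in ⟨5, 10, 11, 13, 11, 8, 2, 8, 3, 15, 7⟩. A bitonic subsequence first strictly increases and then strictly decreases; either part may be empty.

Let inc[i] be the LIS ending at i and dec[i] the longest strictly decreasing subsequence starting at i. inc = [1, 2, 3, 4, 3, 2, 1, 2, 2, 5, 3], dec = [2, 3, 3, 4, 3, 2, 1, 2, 1, 2, 1].
max_i inc[i]+dec[i]−1 = 7, with one witness 5, 10, 11, 13, 11, 8, 7.

7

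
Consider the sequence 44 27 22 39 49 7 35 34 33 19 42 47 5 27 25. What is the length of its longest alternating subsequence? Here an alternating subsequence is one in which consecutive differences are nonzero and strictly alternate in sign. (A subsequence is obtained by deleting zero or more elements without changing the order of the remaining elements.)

10

A longest alternating subsequence is 44, 27, 39, 7, 35, 34, 42, 5, 27, 25 (positions 1,2,4,6,7,8,11,13,14,15); its 9 consecutive differences strictly alternate in sign, and length 10 is optimal.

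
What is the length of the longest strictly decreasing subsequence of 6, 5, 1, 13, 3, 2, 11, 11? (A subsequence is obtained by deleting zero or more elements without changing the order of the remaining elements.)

Scanning left to right, the best length ending at each element is: 6→1, 5→2, 1→3, 13→1, 3→3, 2→4, 11→2, 11→2.
So the longest decreasing subsequence has length 4, e.g. 6, 5, 3, 2.

4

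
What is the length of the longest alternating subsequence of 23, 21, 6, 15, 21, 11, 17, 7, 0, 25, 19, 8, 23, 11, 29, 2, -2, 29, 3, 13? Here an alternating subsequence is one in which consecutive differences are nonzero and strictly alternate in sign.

15

A longest alternating subsequence is 23, 6, 15, 11, 17, 7, 25, 19, 23, 11, 29, 2, 29, 3, 13 (positions 1,3,4,6,7,8,10,11,13,14,15,16,18,19,20); its 14 consecutive differences strictly alternate in sign, and length 15 is optimal.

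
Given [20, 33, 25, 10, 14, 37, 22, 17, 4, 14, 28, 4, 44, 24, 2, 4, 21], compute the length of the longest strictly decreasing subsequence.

7

Let dp[i] be the longest decreasing subsequence ending at position i. Then dp = [1, 1, 2, 3, 3, 1, 3, 4, 5, 5, 2, 6, 1, 3, 7, 6, 4].
The maximum is 7; one witness is 33, 25, 22, 17, 14, 4, 2 at positions 2,3,7,8,10,12,15.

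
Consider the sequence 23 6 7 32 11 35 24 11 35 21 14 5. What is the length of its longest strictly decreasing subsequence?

Scanning left to right, the best length ending at each element is: 23→1, 6→2, 7→2, 32→1, 11→2, 35→1, 24→2, 11→3, 35→1, 21→3, 14→4, 5→5.
So the longest decreasing subsequence has length 5, e.g. 32, 24, 21, 14, 5.

5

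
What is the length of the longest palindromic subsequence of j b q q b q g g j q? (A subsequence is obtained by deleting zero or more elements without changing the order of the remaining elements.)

One longest palindromic subsequence is jbqqbj (positions 1,2,3,4,5,9); it reads the same forward and backward, and the interval DP gives dp[1][10] = 6.

6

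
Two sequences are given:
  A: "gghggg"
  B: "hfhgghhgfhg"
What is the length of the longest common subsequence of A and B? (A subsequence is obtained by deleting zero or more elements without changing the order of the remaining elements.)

A longest common subsequence is gghgg (length 5); the LCS DP confirms no longer common subsequence exists.

5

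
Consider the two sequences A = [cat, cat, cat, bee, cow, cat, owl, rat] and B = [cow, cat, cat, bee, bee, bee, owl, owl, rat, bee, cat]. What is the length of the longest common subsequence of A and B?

5

A longest common subsequence is cat, cat, bee, owl, rat (length 5); the LCS DP confirms no longer common subsequence exists.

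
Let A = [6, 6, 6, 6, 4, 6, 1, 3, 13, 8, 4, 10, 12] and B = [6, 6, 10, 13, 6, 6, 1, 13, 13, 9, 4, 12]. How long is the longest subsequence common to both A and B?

8

Backtracking the LCS table gives one alignment: 6 (A1,B1) → 6 (A2,B2) → 6 (A4,B5) → 6 (A6,B6) → 1 (A7,B7) → 13 (A9,B9) → 4 (A11,B11) → 12 (A13,B12).
So the longest common subsequence has length 8.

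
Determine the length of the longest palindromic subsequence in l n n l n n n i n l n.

8

One longest palindromic subsequence is nlnnnnln (positions 2,4,5,6,7,9,10,11); it reads the same forward and backward, and the interval DP gives dp[1][11] = 8.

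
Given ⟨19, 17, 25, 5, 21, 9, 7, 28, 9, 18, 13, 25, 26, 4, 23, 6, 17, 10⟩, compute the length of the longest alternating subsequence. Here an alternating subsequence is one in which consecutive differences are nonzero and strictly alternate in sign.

16

Track the best alternating length ending on an up-step vs a down-step at each position: up/down = 1/1, 1/2, 3/1, 1/4, 5/4, 5/6, 5/6, 7/1, 7/8, 9/8, 9/10, 11/8, 11/8, 1/12, 13/12, 13/14, 15/14, 15/16.
The maximum over both is 16; one such subsequence is 19, 17, 25, 5, 21, 9, 28, 9, 18, 13, 25, 4, 23, 6, 17, 10.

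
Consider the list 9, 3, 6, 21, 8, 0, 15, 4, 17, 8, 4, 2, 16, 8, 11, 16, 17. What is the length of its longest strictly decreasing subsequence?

5

One longest decreasing subsequence is 21, 15, 8, 4, 2 (positions 4,7,10,11,12), of length 5; no longer one exists.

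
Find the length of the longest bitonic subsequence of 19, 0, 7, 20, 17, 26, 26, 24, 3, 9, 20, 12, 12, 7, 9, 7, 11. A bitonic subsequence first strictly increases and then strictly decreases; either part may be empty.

One longest bitonic subsequence is 0, 7, 20, 26, 24, 20, 12, 9, 7 (positions 2,3,4,6,8,11,13,15,16): it rises to 26 then falls. Length 9 is optimal.

9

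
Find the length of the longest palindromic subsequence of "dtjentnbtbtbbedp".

One longest palindromic subsequence is debbtbbed (positions 1,4,8,10,11,12,13,14,15); it reads the same forward and backward, and the interval DP gives dp[1][16] = 9.

9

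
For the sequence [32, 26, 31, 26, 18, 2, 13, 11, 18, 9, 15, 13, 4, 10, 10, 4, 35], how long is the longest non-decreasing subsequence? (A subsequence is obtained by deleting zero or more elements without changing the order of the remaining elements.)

Scanning left to right, the best length ending at each element is: 32→1, 26→1, 31→2, 26→2, 18→1, 2→1, 13→2, 11→2, 18→3, 9→2, 15→3, 13→3, 4→2, 10→3, 10→4, 4→3, 35→5.
So the longest non-decreasing subsequence has length 5, e.g. 2, 9, 10, 10, 35.

5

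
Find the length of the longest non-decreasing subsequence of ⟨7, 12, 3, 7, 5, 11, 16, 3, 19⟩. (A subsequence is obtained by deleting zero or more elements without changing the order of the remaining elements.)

5

Let dp[i] be the longest non-decreasing subsequence ending at position i. Then dp = [1, 2, 1, 2, 2, 3, 4, 2, 5].
The maximum is 5; one witness is 7, 7, 11, 16, 19 at positions 1,4,6,7,9.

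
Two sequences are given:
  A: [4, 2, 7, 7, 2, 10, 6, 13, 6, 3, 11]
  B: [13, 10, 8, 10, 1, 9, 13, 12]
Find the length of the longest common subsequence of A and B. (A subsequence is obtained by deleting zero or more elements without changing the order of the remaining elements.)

A longest common subsequence is 10, 13 (length 2); the LCS DP confirms no longer common subsequence exists.

2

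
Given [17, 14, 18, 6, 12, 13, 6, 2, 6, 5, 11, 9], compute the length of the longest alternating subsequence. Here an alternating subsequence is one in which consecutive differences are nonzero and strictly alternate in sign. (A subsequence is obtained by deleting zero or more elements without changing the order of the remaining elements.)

10

Track the best alternating length ending on an up-step vs a down-step at each position: up/down = 1/1, 1/2, 3/1, 1/4, 5/4, 5/4, 1/6, 1/6, 7/6, 7/8, 9/6, 9/10.
The maximum over both is 10; one such subsequence is 17, 14, 18, 6, 12, 2, 6, 5, 11, 9.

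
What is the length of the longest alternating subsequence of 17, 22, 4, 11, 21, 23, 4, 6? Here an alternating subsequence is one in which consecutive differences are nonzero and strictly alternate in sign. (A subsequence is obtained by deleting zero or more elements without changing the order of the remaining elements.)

A longest alternating subsequence is 17, 22, 4, 11, 4, 6 (positions 1,2,3,4,7,8); its 5 consecutive differences strictly alternate in sign, and length 6 is optimal.

6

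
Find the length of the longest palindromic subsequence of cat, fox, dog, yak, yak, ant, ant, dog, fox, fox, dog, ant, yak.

8

Using dp[i][j] = 2 + dp[i+1][j−1] if the ends match, else max(dp[i+1][j], dp[i][j−1]):
dp[1][13] = 8. A witness is yak ant dog fox fox dog ant yak at positions 4,6,8,9,10,11,12,13.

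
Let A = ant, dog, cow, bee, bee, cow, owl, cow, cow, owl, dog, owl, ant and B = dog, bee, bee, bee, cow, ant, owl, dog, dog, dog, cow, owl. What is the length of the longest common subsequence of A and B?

7

Backtracking the LCS table gives one alignment: dog (A2,B1) → bee (A4,B3) → bee (A5,B4) → cow (A6,B5) → owl (A7,B7) → cow (A9,B11) → owl (A12,B12).
So the longest common subsequence has length 7.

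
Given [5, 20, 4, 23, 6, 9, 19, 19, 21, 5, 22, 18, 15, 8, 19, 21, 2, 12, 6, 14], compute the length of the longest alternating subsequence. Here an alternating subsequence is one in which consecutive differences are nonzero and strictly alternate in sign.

Track the best alternating length ending on an up-step vs a down-step at each position: up/down = 1/1, 2/1, 1/3, 4/1, 4/5, 6/5, 6/5, 6/5, 6/5, 4/7, 8/5, 8/9, 8/9, 8/9, 10/9, 10/9, 1/11, 12/11, 12/13, 14/11.
The maximum over both is 14; one such subsequence is 5, 20, 4, 23, 6, 9, 5, 22, 18, 19, 2, 12, 6, 14.

14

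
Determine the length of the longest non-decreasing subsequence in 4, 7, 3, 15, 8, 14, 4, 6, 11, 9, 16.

5

Let dp[i] be the longest non-decreasing subsequence ending at position i. Then dp = [1, 2, 1, 3, 3, 4, 2, 3, 4, 4, 5].
The maximum is 5; one witness is 4, 7, 8, 14, 16 at positions 1,2,5,6,11.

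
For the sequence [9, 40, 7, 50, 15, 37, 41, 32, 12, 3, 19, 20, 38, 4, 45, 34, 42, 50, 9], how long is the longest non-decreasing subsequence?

7

Let dp[i] be the longest non-decreasing subsequence ending at position i. Then dp = [1, 2, 1, 3, 2, 3, 4, 3, 2, 1, 3, 4, 5, 2, 6, 5, 6, 7, 3].
The maximum is 7; one witness is 9, 15, 19, 20, 38, 45, 50 at positions 1,5,11,12,13,15,18.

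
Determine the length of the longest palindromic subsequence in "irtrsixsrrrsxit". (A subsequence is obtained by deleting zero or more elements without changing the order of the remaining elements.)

11

One longest palindromic subsequence is tixsrrrsxit (positions 3,6,7,8,9,10,11,12,13,14,15); it reads the same forward and backward, and the interval DP gives dp[1][15] = 11.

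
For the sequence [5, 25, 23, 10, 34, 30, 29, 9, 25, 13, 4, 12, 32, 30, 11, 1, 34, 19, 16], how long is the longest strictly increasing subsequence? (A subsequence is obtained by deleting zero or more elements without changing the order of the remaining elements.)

Scanning left to right, the best length ending at each element is: 5→1, 25→2, 23→2, 10→2, 34→3, 30→3, 29→3, 9→2, 25→3, 13→3, 4→1, 12→3, 32→4, 30→4, 11→3, 1→1, 34→5, 19→4, 16→4.
So the longest increasing subsequence has length 5, e.g. 5, 25, 30, 32, 34.

5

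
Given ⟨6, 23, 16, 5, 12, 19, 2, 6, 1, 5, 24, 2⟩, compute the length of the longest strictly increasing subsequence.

4

Scanning left to right, the best length ending at each element is: 6→1, 23→2, 16→2, 5→1, 12→2, 19→3, 2→1, 6→2, 1→1, 5→2, 24→4, 2→2.
So the longest increasing subsequence has length 4, e.g. 6, 16, 19, 24.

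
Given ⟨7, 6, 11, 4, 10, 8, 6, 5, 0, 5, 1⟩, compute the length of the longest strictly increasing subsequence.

2

Let dp[i] be the longest increasing subsequence ending at position i. Then dp = [1, 1, 2, 1, 2, 2, 2, 2, 1, 2, 2].
The maximum is 2; one witness is 7, 11 at positions 1,3.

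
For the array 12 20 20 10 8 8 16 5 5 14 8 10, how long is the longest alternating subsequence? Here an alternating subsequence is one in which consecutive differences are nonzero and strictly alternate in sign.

Track the best alternating length ending on an up-step vs a down-step at each position: up/down = 1/1, 2/1, 2/1, 1/3, 1/3, 1/3, 4/3, 1/5, 1/5, 6/5, 6/7, 8/7.
The maximum over both is 8; one such subsequence is 12, 20, 10, 16, 5, 14, 8, 10.

8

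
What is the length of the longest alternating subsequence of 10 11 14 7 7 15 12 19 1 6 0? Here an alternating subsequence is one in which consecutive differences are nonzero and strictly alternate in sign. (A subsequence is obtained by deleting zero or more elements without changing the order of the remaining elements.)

Track the best alternating length ending on an up-step vs a down-step at each position: up/down = 1/1, 2/1, 2/1, 1/3, 1/3, 4/1, 4/5, 6/1, 1/7, 8/7, 1/9.
The maximum over both is 9; one such subsequence is 10, 11, 7, 15, 12, 19, 1, 6, 0.

9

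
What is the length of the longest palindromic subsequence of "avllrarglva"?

9

Using dp[i][j] = 2 + dp[i+1][j−1] if the ends match, else max(dp[i+1][j], dp[i][j−1]):
dp[1][11] = 9. A witness is avlrarlva at positions 1,2,3,5,6,7,9,10,11.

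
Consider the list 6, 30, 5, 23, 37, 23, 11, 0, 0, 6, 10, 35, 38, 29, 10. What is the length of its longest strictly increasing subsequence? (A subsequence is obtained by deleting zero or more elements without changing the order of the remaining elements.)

Let dp[i] be the longest increasing subsequence ending at position i. Then dp = [1, 2, 1, 2, 3, 2, 2, 1, 1, 2, 3, 4, 5, 4, 3].
The maximum is 5; one witness is 5, 6, 10, 35, 38 at positions 3,10,11,12,13.

5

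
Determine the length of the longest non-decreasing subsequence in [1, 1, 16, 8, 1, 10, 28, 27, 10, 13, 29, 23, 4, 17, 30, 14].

8

One longest non-decreasing subsequence is 1, 1, 8, 10, 10, 13, 29, 30 (positions 1,2,4,6,9,10,11,15), of length 8; no longer one exists.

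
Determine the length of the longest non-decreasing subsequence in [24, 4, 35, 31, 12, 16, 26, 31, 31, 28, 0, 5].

6

Scanning left to right, the best length ending at each element is: 24→1, 4→1, 35→2, 31→2, 12→2, 16→3, 26→4, 31→5, 31→6, 28→5, 0→1, 5→2.
So the longest non-decreasing subsequence has length 6, e.g. 4, 12, 16, 26, 31, 31.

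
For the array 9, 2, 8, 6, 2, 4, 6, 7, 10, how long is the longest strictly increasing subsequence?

5

Let dp[i] be the longest increasing subsequence ending at position i. Then dp = [1, 1, 2, 2, 1, 2, 3, 4, 5].
The maximum is 5; one witness is 2, 4, 6, 7, 10 at positions 2,6,7,8,9.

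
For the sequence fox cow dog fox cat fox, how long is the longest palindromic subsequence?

3

Using dp[i][j] = 2 + dp[i+1][j−1] if the ends match, else max(dp[i+1][j], dp[i][j−1]):
dp[1][6] = 3. A witness is fox cat fox at positions 1,5,6.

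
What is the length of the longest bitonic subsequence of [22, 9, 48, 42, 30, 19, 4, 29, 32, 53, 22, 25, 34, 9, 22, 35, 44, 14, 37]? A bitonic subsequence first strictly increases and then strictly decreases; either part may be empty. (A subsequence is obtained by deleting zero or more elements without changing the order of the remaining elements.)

8

Let inc[i] be the LIS ending at i and dec[i] the longest strictly decreasing subsequence starting at i. inc = [1, 1, 2, 2, 2, 2, 1, 3, 4, 5, 3, 4, 5, 2, 3, 6, 7, 3, 7], dec = [3, 2, 7, 6, 5, 2, 1, 4, 4, 4, 2, 3, 3, 1, 2, 2, 2, 1, 1].
max_i inc[i]+dec[i]−1 = 8, with one witness 22, 48, 42, 30, 29, 25, 22, 14.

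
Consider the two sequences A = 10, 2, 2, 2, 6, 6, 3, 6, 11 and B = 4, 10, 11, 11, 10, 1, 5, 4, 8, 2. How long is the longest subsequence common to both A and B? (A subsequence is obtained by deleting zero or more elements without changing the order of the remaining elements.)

A longest common subsequence is 10, 2 (length 2); the LCS DP confirms no longer common subsequence exists.

2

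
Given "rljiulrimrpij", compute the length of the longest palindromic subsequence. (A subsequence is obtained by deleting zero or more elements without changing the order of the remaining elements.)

7

One longest palindromic subsequence is jirmrij (positions 3,4,7,9,10,12,13); it reads the same forward and backward, and the interval DP gives dp[1][13] = 7.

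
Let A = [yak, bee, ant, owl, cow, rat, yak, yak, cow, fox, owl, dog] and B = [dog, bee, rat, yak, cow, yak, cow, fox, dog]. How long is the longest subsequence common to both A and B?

A longest common subsequence is bee, rat, yak, yak, cow, fox, dog (length 7); the LCS DP confirms no longer common subsequence exists.

7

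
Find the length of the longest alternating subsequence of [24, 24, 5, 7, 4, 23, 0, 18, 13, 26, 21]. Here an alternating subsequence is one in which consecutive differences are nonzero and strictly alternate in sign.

A longest alternating subsequence is 24, 5, 7, 4, 23, 0, 18, 13, 26, 21 (positions 1,3,4,5,6,7,8,9,10,11); its 9 consecutive differences strictly alternate in sign, and length 10 is optimal.

10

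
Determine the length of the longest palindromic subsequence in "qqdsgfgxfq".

One longest palindromic subsequence is qfxfq (positions 1,6,8,9,10); it reads the same forward and backward, and the interval DP gives dp[1][10] = 5.

5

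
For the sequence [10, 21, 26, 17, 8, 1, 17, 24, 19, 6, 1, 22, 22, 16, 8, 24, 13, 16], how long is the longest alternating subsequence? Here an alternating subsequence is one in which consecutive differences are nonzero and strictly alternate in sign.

10

A longest alternating subsequence is 10, 21, 17, 24, 19, 22, 16, 24, 13, 16 (positions 1,2,4,8,9,12,14,16,17,18); its 9 consecutive differences strictly alternate in sign, and length 10 is optimal.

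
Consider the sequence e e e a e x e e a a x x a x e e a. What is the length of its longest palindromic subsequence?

One longest palindromic subsequence is aeeaxxaeea (positions 4,5,7,10,11,12,13,15,16,17); it reads the same forward and backward, and the interval DP gives dp[1][17] = 10.

10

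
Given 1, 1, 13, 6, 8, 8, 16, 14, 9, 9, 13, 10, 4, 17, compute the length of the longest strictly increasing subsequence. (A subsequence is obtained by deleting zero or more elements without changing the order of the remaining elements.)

6

Let dp[i] be the longest increasing subsequence ending at position i. Then dp = [1, 1, 2, 2, 3, 3, 4, 4, 4, 4, 5, 5, 2, 6].
The maximum is 6; one witness is 1, 6, 8, 9, 13, 17 at positions 1,4,5,9,11,14.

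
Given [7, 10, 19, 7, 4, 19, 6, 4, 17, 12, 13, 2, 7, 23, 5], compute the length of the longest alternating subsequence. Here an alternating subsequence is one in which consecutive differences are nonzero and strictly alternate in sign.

11

Track the best alternating length ending on an up-step vs a down-step at each position: up/down = 1/1, 2/1, 2/1, 1/3, 1/3, 4/1, 4/5, 1/5, 6/5, 6/7, 8/7, 1/9, 10/9, 10/1, 10/11.
The maximum over both is 11; one such subsequence is 7, 10, 7, 19, 6, 17, 12, 13, 2, 7, 5.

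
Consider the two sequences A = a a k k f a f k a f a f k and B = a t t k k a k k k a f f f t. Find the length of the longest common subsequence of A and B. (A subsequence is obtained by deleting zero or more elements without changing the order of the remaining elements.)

8

A longest common subsequence is aakkafff (length 8); the LCS DP confirms no longer common subsequence exists.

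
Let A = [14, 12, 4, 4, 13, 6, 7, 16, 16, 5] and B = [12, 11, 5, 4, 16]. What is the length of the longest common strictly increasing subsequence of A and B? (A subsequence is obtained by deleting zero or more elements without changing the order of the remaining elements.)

For each value that appears in both, track the longest common increasing run ending there.
The best achievable length is 2; one witness is 12, 16 (A-positions 2,8, B-positions 1,5).

2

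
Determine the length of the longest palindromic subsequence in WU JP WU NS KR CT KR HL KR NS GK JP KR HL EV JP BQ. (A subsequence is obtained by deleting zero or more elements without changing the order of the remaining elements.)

Using dp[i][j] = 2 + dp[i+1][j−1] if the ends match, else max(dp[i+1][j], dp[i][j−1]):
dp[1][17] = 7. A witness is JP HL KR JP KR HL JP at positions 2,8,9,12,13,14,16.

7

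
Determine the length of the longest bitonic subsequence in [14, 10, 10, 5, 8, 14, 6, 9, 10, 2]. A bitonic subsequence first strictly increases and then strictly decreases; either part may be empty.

5

One longest bitonic subsequence is 14, 10, 8, 6, 2 (positions 1,3,5,7,10): it rises to 14 then falls. Length 5 is optimal.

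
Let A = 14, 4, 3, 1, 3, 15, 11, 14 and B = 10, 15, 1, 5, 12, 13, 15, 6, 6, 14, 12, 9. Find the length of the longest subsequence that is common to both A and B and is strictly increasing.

A longest common strictly increasing subsequence is 1, 15 (length 2); it appears in order in both A and B, and no longer such subsequence exists.

2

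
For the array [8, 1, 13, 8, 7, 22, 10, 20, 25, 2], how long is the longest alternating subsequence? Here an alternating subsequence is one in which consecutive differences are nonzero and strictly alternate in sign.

Track the best alternating length ending on an up-step vs a down-step at each position: up/down = 1/1, 1/2, 3/1, 3/4, 3/4, 5/1, 5/6, 7/6, 7/1, 3/8.
The maximum over both is 8; one such subsequence is 8, 1, 13, 8, 22, 10, 20, 2.

8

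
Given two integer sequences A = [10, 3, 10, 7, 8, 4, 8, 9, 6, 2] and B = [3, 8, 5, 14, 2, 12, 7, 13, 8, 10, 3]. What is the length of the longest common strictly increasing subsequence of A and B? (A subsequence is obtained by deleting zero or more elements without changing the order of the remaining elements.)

A longest common strictly increasing subsequence is 3, 7, 8 (length 3); it appears in order in both A and B, and no longer such subsequence exists.

3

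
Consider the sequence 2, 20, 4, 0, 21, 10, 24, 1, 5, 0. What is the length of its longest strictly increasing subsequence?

Let dp[i] be the longest increasing subsequence ending at position i. Then dp = [1, 2, 2, 1, 3, 3, 4, 2, 3, 1].
The maximum is 4; one witness is 2, 20, 21, 24 at positions 1,2,5,7.

4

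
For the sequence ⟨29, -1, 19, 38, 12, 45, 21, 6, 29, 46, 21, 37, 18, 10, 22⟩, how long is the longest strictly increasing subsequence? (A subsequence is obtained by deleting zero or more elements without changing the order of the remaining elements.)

Scanning left to right, the best length ending at each element is: 29→1, -1→1, 19→2, 38→3, 12→2, 45→4, 21→3, 6→2, 29→4, 46→5, 21→3, 37→5, 18→3, 10→3, 22→4.
So the longest increasing subsequence has length 5, e.g. -1, 19, 38, 45, 46.

5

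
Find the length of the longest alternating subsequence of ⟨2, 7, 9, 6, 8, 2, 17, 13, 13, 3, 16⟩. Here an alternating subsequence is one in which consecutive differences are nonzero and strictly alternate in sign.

A longest alternating subsequence is 2, 7, 6, 8, 2, 17, 13, 16 (positions 1,2,4,5,6,7,8,11); its 7 consecutive differences strictly alternate in sign, and length 8 is optimal.

8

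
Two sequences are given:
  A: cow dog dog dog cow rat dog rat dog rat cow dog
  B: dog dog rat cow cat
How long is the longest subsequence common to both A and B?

4

Backtracking the LCS table gives one alignment: dog (A7,B1) → dog (A9,B2) → rat (A10,B3) → cow (A11,B4).
So the longest common subsequence has length 4.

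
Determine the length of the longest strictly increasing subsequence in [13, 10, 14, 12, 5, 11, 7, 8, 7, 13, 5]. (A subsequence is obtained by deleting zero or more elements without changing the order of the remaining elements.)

Scanning left to right, the best length ending at each element is: 13→1, 10→1, 14→2, 12→2, 5→1, 11→2, 7→2, 8→3, 7→2, 13→4, 5→1.
So the longest increasing subsequence has length 4, e.g. 5, 7, 8, 13.

4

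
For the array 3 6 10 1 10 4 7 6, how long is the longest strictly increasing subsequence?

Scanning left to right, the best length ending at each element is: 3→1, 6→2, 10→3, 1→1, 10→3, 4→2, 7→3, 6→3.
So the longest increasing subsequence has length 3, e.g. 3, 6, 10.

3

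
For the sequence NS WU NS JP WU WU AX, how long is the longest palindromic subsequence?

3

One longest palindromic subsequence is WU WU WU (positions 2,5,6); it reads the same forward and backward, and the interval DP gives dp[1][7] = 3.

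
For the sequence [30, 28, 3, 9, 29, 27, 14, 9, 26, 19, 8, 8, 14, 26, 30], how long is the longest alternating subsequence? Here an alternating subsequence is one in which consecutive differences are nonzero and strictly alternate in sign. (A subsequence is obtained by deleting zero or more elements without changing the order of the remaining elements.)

Track the best alternating length ending on an up-step vs a down-step at each position: up/down = 1/1, 1/2, 1/2, 3/2, 3/2, 3/4, 3/4, 3/4, 5/4, 5/6, 3/6, 3/6, 7/6, 7/4, 7/1.
The maximum over both is 7; one such subsequence is 30, 28, 29, 14, 26, 8, 14.

7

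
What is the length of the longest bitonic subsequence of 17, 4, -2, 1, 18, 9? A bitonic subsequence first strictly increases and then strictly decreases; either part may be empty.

One longest bitonic subsequence is -2, 1, 18, 9 (positions 3,4,5,6): it rises to 18 then falls. Length 4 is optimal.

4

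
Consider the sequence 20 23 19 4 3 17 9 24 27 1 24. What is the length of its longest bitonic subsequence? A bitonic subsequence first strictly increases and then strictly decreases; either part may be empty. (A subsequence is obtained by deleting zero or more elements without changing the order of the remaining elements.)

6

Let inc[i] be the LIS ending at i and dec[i] the longest strictly decreasing subsequence starting at i. inc = [1, 2, 1, 1, 1, 2, 2, 3, 4, 1, 3], dec = [5, 5, 4, 3, 2, 3, 2, 2, 2, 1, 1].
max_i inc[i]+dec[i]−1 = 6, with one witness 20, 23, 19, 17, 9, 1.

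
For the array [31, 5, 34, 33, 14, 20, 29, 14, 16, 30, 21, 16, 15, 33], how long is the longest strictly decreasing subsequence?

6

Scanning left to right, the best length ending at each element is: 31→1, 5→2, 34→1, 33→2, 14→3, 20→3, 29→3, 14→4, 16→4, 30→3, 21→4, 16→5, 15→6, 33→2.
So the longest decreasing subsequence has length 6, e.g. 34, 33, 29, 21, 16, 15.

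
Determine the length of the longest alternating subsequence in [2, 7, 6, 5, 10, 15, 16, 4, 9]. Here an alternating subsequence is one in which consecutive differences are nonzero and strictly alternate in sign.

Track the best alternating length ending on an up-step vs a down-step at each position: up/down = 1/1, 2/1, 2/3, 2/3, 4/1, 4/1, 4/1, 2/5, 6/5.
The maximum over both is 6; one such subsequence is 2, 7, 6, 10, 4, 9.

6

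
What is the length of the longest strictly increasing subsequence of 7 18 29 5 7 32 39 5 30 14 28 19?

5

Let dp[i] be the longest increasing subsequence ending at position i. Then dp = [1, 2, 3, 1, 2, 4, 5, 1, 4, 3, 4, 4].
The maximum is 5; one witness is 7, 18, 29, 32, 39 at positions 1,2,3,6,7.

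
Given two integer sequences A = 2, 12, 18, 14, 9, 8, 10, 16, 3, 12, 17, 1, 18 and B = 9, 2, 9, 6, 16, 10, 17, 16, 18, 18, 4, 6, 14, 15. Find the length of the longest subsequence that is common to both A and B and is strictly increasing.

5

A longest common strictly increasing subsequence is 2, 9, 16, 17, 18 (length 5); it appears in order in both A and B, and no longer such subsequence exists.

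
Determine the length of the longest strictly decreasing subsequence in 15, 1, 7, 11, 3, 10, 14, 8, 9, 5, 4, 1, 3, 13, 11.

7

Scanning left to right, the best length ending at each element is: 15→1, 1→2, 7→2, 11→2, 3→3, 10→3, 14→2, 8→4, 9→4, 5→5, 4→6, 1→7, 3→7, 13→3, 11→4.
So the longest decreasing subsequence has length 7, e.g. 15, 11, 10, 8, 5, 4, 1.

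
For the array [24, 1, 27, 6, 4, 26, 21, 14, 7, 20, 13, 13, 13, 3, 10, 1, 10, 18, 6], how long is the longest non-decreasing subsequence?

7

Let dp[i] be the longest non-decreasing subsequence ending at position i. Then dp = [1, 1, 2, 2, 2, 3, 3, 3, 3, 4, 4, 5, 6, 2, 4, 2, 5, 7, 3].
The maximum is 7; one witness is 1, 6, 7, 13, 13, 13, 18 at positions 2,4,9,11,12,13,18.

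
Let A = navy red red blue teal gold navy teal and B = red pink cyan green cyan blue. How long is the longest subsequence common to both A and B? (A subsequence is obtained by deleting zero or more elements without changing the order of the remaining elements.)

Backtracking the LCS table gives one alignment: red (A2,B1) → blue (A4,B6).
So the longest common subsequence has length 2.

2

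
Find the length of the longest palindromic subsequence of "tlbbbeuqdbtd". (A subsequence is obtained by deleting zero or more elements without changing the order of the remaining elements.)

One longest palindromic subsequence is tbbbbt (positions 1,3,4,5,10,11); it reads the same forward and backward, and the interval DP gives dp[1][12] = 6.

6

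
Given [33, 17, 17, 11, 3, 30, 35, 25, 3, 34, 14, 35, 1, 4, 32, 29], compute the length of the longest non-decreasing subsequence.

Let dp[i] be the longest non-decreasing subsequence ending at position i. Then dp = [1, 1, 2, 1, 1, 3, 4, 3, 2, 4, 3, 5, 1, 3, 4, 4].
The maximum is 5; one witness is 17, 17, 30, 35, 35 at positions 2,3,6,7,12.

5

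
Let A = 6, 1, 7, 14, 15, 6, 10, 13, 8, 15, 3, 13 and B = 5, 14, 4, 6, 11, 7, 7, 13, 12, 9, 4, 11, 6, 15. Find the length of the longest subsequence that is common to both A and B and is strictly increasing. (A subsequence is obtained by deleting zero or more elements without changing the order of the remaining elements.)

4

A longest common strictly increasing subsequence is 6, 7, 13, 15 (length 4); it appears in order in both A and B, and no longer such subsequence exists.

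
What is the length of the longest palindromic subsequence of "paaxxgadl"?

4

Using dp[i][j] = 2 + dp[i+1][j−1] if the ends match, else max(dp[i+1][j], dp[i][j−1]):
dp[1][9] = 4. A witness is axxa at positions 3,4,5,7.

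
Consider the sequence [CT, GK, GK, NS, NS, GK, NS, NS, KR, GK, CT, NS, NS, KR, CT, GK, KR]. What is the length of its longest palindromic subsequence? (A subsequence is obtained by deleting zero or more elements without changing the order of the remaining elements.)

One longest palindromic subsequence is GK NS NS GK NS NS GK NS NS GK (positions 3,4,5,6,7,8,10,12,13,16); it reads the same forward and backward, and the interval DP gives dp[1][17] = 10.

10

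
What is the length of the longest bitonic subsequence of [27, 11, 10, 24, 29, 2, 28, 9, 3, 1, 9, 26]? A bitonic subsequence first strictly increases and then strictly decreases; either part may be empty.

One longest bitonic subsequence is 11, 24, 29, 28, 9, 3, 1 (positions 2,4,5,7,8,9,10): it rises to 29 then falls. Length 7 is optimal.

7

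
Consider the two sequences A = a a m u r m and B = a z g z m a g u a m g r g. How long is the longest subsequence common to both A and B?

Backtracking the LCS table gives one alignment: a (A1,B6) → a (A2,B9) → m (A3,B10) → r (A5,B12).
So the longest common subsequence has length 4.

4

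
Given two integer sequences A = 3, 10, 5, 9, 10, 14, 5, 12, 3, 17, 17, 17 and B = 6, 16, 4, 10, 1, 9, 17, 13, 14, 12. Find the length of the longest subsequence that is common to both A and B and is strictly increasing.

2

A longest common strictly increasing subsequence is 10, 17 (length 2); it appears in order in both A and B, and no longer such subsequence exists.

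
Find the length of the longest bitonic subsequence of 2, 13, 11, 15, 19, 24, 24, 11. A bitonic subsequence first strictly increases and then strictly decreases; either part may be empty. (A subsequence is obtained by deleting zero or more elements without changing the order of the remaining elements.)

6

Let inc[i] be the LIS ending at i and dec[i] the longest strictly decreasing subsequence starting at i. inc = [1, 2, 2, 3, 4, 5, 5, 2], dec = [1, 2, 1, 2, 2, 2, 2, 1].
max_i inc[i]+dec[i]−1 = 6, with one witness 2, 13, 15, 19, 24, 11.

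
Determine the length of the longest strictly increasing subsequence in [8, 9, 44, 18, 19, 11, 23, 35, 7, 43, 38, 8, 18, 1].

Let dp[i] be the longest increasing subsequence ending at position i. Then dp = [1, 2, 3, 3, 4, 3, 5, 6, 1, 7, 7, 2, 4, 1].
The maximum is 7; one witness is 8, 9, 18, 19, 23, 35, 43 at positions 1,2,4,5,7,8,10.

7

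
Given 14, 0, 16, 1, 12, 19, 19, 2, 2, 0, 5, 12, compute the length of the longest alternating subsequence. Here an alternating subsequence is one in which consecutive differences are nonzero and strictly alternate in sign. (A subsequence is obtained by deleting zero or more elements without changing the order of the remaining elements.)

Track the best alternating length ending on an up-step vs a down-step at each position: up/down = 1/1, 1/2, 3/1, 3/4, 5/4, 5/1, 5/1, 5/6, 5/6, 1/6, 7/6, 7/6.
The maximum over both is 7; one such subsequence is 14, 0, 16, 1, 12, 2, 5.

7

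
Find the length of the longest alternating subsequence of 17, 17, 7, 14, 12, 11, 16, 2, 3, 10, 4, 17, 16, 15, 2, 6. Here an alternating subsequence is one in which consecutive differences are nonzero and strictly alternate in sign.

11

A longest alternating subsequence is 17, 7, 14, 12, 16, 2, 10, 4, 17, 2, 6 (positions 1,3,4,5,7,8,10,11,12,15,16); its 10 consecutive differences strictly alternate in sign, and length 11 is optimal.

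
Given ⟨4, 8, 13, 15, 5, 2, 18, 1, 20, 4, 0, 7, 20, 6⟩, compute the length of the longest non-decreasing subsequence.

7

Let dp[i] be the longest non-decreasing subsequence ending at position i. Then dp = [1, 2, 3, 4, 2, 1, 5, 1, 6, 2, 1, 3, 7, 3].
The maximum is 7; one witness is 4, 8, 13, 15, 18, 20, 20 at positions 1,2,3,4,7,9,13.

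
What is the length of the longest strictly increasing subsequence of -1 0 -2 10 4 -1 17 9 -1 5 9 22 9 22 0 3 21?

6

One longest increasing subsequence is -1, 0, 4, 5, 9, 22 (positions 1,2,5,10,11,12), of length 6; no longer one exists.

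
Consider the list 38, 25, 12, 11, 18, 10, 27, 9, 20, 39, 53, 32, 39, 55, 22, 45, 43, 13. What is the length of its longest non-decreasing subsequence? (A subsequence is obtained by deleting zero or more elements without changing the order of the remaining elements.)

6

One longest non-decreasing subsequence is 12, 18, 27, 39, 53, 55 (positions 3,5,7,10,11,14), of length 6; no longer one exists.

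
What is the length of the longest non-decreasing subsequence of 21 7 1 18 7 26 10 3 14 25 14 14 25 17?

Let dp[i] be the longest non-decreasing subsequence ending at position i. Then dp = [1, 1, 1, 2, 2, 3, 3, 2, 4, 5, 5, 6, 7, 7].
The maximum is 7; one witness is 7, 7, 10, 14, 14, 14, 25 at positions 2,5,7,9,11,12,13.

7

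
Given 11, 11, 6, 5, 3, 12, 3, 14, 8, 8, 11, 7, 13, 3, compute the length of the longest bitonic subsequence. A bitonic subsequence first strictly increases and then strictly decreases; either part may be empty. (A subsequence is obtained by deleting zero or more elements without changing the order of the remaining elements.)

6

One longest bitonic subsequence is 11, 12, 14, 11, 7, 3 (positions 1,6,8,11,12,14): it rises to 14 then falls. Length 6 is optimal.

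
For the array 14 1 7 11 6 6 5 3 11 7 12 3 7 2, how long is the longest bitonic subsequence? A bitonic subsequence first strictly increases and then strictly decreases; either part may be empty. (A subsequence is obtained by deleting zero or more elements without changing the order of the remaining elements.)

One longest bitonic subsequence is 1, 7, 11, 6, 5, 3, 2 (positions 2,3,4,6,7,12,14): it rises to 11 then falls. Length 7 is optimal.

7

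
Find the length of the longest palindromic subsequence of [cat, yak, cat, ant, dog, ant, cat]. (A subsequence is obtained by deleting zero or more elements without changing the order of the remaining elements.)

5

One longest palindromic subsequence is cat ant dog ant cat (positions 1,4,5,6,7); it reads the same forward and backward, and the interval DP gives dp[1][7] = 5.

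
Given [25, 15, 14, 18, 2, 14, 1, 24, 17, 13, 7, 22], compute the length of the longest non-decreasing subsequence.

4

Scanning left to right, the best length ending at each element is: 25→1, 15→1, 14→1, 18→2, 2→1, 14→2, 1→1, 24→3, 17→3, 13→2, 7→2, 22→4.
So the longest non-decreasing subsequence has length 4, e.g. 14, 14, 17, 22.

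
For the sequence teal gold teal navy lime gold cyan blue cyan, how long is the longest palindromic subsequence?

Using dp[i][j] = 2 + dp[i+1][j−1] if the ends match, else max(dp[i+1][j], dp[i][j−1]):
dp[1][9] = 3. A witness is cyan blue cyan at positions 7,8,9.

3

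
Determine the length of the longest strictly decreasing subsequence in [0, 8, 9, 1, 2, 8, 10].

2

Let dp[i] be the longest decreasing subsequence ending at position i. Then dp = [1, 1, 1, 2, 2, 2, 1].
The maximum is 2; one witness is 8, 1 at positions 2,4.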